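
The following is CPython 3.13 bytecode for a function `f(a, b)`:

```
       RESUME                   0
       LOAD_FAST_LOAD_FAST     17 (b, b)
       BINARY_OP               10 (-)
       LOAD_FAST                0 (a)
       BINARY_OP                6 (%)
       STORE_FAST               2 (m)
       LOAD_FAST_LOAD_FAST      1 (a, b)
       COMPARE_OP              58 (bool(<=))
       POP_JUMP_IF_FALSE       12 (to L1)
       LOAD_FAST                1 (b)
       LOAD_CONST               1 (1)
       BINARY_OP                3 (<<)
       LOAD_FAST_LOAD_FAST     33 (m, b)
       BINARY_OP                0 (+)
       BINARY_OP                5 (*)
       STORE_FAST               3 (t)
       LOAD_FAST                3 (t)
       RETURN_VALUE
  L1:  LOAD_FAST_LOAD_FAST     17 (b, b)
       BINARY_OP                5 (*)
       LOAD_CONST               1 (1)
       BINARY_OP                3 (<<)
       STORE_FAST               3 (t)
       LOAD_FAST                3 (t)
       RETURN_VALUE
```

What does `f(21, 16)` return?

512

LOAD_FAST_LOAD_FAST b,b → push 16,16. Stack: [16, 16]
BINARY_OP - → 16 - 16 = 0. Stack: [0]
LOAD_FAST a → push 21. Stack: [0, 21]
BINARY_OP % → 0 % 21 = 0. Stack: [0]
STORE_FAST m → m=0. Stack: []
LOAD_FAST_LOAD_FAST a,b → push 21,16. Stack: [21, 16]
COMPARE_OP bool(<=) → 21 vs 16 = False. Stack: [False]
POP_JUMP_IF_FALSE → pop False; jump. Stack: []
LOAD_FAST_LOAD_FAST b,b → push 16,16. Stack: [16, 16]
BINARY_OP * → 16 * 16 = 256. Stack: [256]
LOAD_CONST → push 1. Stack: [256, 1]
BINARY_OP << → 256 << 1 = 512. Stack: [512]
STORE_FAST t → t=512. Stack: []
LOAD_FAST t → push 512. Stack: [512]
RETURN_VALUE → return 512.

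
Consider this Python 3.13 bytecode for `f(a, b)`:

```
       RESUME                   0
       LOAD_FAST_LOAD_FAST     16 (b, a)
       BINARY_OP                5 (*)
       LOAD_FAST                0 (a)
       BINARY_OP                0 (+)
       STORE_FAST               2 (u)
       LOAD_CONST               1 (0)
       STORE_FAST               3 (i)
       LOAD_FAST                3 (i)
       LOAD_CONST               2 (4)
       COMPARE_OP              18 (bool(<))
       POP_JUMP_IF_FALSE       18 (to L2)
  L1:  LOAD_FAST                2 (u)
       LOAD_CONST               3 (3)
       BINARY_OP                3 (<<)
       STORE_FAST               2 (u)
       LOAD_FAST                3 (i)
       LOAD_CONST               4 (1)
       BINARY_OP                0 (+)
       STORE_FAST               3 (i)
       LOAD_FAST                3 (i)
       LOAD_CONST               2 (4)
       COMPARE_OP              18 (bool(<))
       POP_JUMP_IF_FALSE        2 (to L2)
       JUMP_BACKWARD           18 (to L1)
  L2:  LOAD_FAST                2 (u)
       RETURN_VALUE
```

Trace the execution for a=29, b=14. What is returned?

1781760

LOAD_FAST_LOAD_FAST b,a → push 14,29. Stack: [14, 29]
BINARY_OP * → 14 * 29 = 406. Stack: [406]
LOAD_FAST a → push 29. Stack: [406, 29]
BINARY_OP + → 406 + 29 = 435. Stack: [435]
STORE_FAST u → u=435. Stack: []
LOAD_CONST → push 0. Stack: [0]
STORE_FAST i → i=0. Stack: []
LOAD_FAST i → push 0. Stack: [0]
LOAD_CONST → push 4. Stack: [0, 4]
COMPARE_OP bool(<) → 0 vs 4 = True. Stack: [True]
POP_JUMP_IF_FALSE → pop True; no jump. Stack: []
LOAD_FAST u → push 435. Stack: [435]
LOAD_CONST → push 3. Stack: [435, 3]
BINARY_OP << → 435 << 3 = 3480. Stack: [3480]
STORE_FAST u → u=3480. Stack: []
LOAD_FAST i → push 0. Stack: [0]
LOAD_CONST → push 1. Stack: [0, 1]
BINARY_OP + → 0 + 1 = 1. Stack: [1]
STORE_FAST i → i=1. Stack: []
LOAD_FAST i → push 1. Stack: [1]
LOAD_CONST → push 4. Stack: [1, 4]
COMPARE_OP bool(<) → 1 vs 4 = True. Stack: [True]
POP_JUMP_IF_FALSE → pop True; no jump. Stack: []
LOAD_FAST u → push 3480. Stack: [3480]
LOAD_CONST → push 3. Stack: [3480, 3]
BINARY_OP << → 3480 << 3 = 27840. Stack: [27840]
STORE_FAST u → u=27840. Stack: []
LOAD_FAST i → push 1. Stack: [1]
LOAD_CONST → push 1. Stack: [1, 1]
BINARY_OP + → 1 + 1 = 2. Stack: [2]
STORE_FAST i → i=2. Stack: []
LOAD_FAST i → push 2. Stack: [2]
LOAD_CONST → push 4. Stack: [2, 4]
COMPARE_OP bool(<) → 2 vs 4 = True. Stack: [True]
POP_JUMP_IF_FALSE → pop True; no jump. Stack: []
LOAD_FAST u → push 27840. Stack: [27840]
LOAD_CONST → push 3. Stack: [27840, 3]
BINARY_OP << → 27840 << 3 = 222720. Stack: [222720]
STORE_FAST u → u=222720. Stack: []
LOAD_FAST i → push 2. Stack: [2]
LOAD_CONST → push 1. Stack: [2, 1]
BINARY_OP + → 2 + 1 = 3. Stack: [3]
STORE_FAST i → i=3. Stack: []
LOAD_FAST i → push 3. Stack: [3]
LOAD_CONST → push 4. Stack: [3, 4]
COMPARE_OP bool(<) → 3 vs 4 = True. Stack: [True]
POP_JUMP_IF_FALSE → pop True; no jump. Stack: []
LOAD_FAST u → push 222720. Stack: [222720]
LOAD_CONST → push 3. Stack: [222720, 3]
BINARY_OP << → 222720 << 3 = 1781760. Stack: [1781760]
STORE_FAST u → u=1781760. Stack: []
LOAD_FAST i → push 3. Stack: [3]
LOAD_CONST → push 1. Stack: [3, 1]
BINARY_OP + → 3 + 1 = 4. Stack: [4]
STORE_FAST i → i=4. Stack: []
LOAD_FAST i → push 4. Stack: [4]
LOAD_CONST → push 4. Stack: [4, 4]
COMPARE_OP bool(<) → 4 vs 4 = False. Stack: [False]
POP_JUMP_IF_FALSE → pop False; jump. Stack: []
LOAD_FAST u → push 1781760. Stack: [1781760]
RETURN_VALUE → return 1781760.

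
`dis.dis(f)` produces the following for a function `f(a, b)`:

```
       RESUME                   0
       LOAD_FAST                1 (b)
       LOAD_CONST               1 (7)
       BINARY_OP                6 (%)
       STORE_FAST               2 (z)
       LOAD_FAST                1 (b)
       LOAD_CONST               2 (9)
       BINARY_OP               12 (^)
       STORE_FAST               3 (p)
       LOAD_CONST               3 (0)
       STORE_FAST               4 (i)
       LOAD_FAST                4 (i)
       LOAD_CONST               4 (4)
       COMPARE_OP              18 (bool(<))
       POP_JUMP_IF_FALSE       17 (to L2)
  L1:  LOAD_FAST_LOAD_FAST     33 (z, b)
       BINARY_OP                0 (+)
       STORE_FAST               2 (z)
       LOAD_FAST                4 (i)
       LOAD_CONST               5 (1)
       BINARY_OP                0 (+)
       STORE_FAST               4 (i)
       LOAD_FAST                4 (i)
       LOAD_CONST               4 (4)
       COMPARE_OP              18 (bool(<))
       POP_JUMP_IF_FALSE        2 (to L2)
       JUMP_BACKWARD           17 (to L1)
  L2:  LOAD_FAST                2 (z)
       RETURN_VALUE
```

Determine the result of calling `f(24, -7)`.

-28

LOAD_FAST b → push -7. Stack: [-7]
LOAD_CONST → push 7. Stack: [-7, 7]
BINARY_OP % → -7 % 7 = 0. Stack: [0]
STORE_FAST z → z=0. Stack: []
LOAD_FAST b → push -7. Stack: [-7]
LOAD_CONST → push 9. Stack: [-7, 9]
BINARY_OP ^ → -7 ^ 9 = -16. Stack: [-16]
STORE_FAST p → p=-16. Stack: []
LOAD_CONST → push 0. Stack: [0]
STORE_FAST i → i=0. Stack: []
LOAD_FAST i → push 0. Stack: [0]
LOAD_CONST → push 4. Stack: [0, 4]
COMPARE_OP bool(<) → 0 vs 4 = True. Stack: [True]
POP_JUMP_IF_FALSE → pop True; no jump. Stack: []
LOAD_FAST_LOAD_FAST z,b → push 0,-7. Stack: [0, -7]
BINARY_OP + → 0 + -7 = -7. Stack: [-7]
STORE_FAST z → z=-7. Stack: []
LOAD_FAST i → push 0. Stack: [0]
LOAD_CONST → push 1. Stack: [0, 1]
BINARY_OP + → 0 + 1 = 1. Stack: [1]
STORE_FAST i → i=1. Stack: []
LOAD_FAST i → push 1. Stack: [1]
LOAD_CONST → push 4. Stack: [1, 4]
COMPARE_OP bool(<) → 1 vs 4 = True. Stack: [True]
POP_JUMP_IF_FALSE → pop True; no jump. Stack: []
LOAD_FAST_LOAD_FAST z,b → push -7,-7. Stack: [-7, -7]
BINARY_OP + → -7 + -7 = -14. Stack: [-14]
STORE_FAST z → z=-14. Stack: []
LOAD_FAST i → push 1. Stack: [1]
LOAD_CONST → push 1. Stack: [1, 1]
BINARY_OP + → 1 + 1 = 2. Stack: [2]
STORE_FAST i → i=2. Stack: []
LOAD_FAST i → push 2. Stack: [2]
LOAD_CONST → push 4. Stack: [2, 4]
COMPARE_OP bool(<) → 2 vs 4 = True. Stack: [True]
POP_JUMP_IF_FALSE → pop True; no jump. Stack: []
LOAD_FAST_LOAD_FAST z,b → push -14,-7. Stack: [-14, -7]
BINARY_OP + → -14 + -7 = -21. Stack: [-21]
STORE_FAST z → z=-21. Stack: []
LOAD_FAST i → push 2. Stack: [2]
LOAD_CONST → push 1. Stack: [2, 1]
BINARY_OP + → 2 + 1 = 3. Stack: [3]
STORE_FAST i → i=3. Stack: []
LOAD_FAST i → push 3. Stack: [3]
LOAD_CONST → push 4. Stack: [3, 4]
COMPARE_OP bool(<) → 3 vs 4 = True. Stack: [True]
POP_JUMP_IF_FALSE → pop True; no jump. Stack: []
LOAD_FAST_LOAD_FAST z,b → push -21,-7. Stack: [-21, -7]
BINARY_OP + → -21 + -7 = -28. Stack: [-28]
STORE_FAST z → z=-28. Stack: []
LOAD_FAST i → push 3. Stack: [3]
LOAD_CONST → push 1. Stack: [3, 1]
BINARY_OP + → 3 + 1 = 4. Stack: [4]
STORE_FAST i → i=4. Stack: []
LOAD_FAST i → push 4. Stack: [4]
LOAD_CONST → push 4. Stack: [4, 4]
COMPARE_OP bool(<) → 4 vs 4 = False. Stack: [False]
POP_JUMP_IF_FALSE → pop False; jump. Stack: []
LOAD_FAST z → push -28. Stack: [-28]
RETURN_VALUE → return -28.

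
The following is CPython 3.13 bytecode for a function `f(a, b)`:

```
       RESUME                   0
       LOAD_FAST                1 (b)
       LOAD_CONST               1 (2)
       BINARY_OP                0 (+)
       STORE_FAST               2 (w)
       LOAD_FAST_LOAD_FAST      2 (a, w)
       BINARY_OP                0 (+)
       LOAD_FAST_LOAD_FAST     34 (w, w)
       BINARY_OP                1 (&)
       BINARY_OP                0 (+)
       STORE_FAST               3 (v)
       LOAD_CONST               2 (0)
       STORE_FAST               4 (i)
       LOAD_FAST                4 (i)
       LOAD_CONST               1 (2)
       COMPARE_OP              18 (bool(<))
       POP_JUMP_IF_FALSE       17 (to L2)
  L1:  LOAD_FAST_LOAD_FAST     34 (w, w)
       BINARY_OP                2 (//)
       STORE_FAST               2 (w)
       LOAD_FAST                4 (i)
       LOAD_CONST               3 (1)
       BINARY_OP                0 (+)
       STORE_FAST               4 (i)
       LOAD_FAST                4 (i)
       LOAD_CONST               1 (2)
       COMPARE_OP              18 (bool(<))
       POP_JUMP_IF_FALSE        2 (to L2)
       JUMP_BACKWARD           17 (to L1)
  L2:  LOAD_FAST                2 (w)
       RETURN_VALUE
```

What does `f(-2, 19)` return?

1

LOAD_FAST b → push 19. Stack: [19]
LOAD_CONST → push 2. Stack: [19, 2]
BINARY_OP + → 19 + 2 = 21. Stack: [21]
STORE_FAST w → w=21. Stack: []
LOAD_FAST_LOAD_FAST a,w → push -2,21. Stack: [-2, 21]
BINARY_OP + → -2 + 21 = 19. Stack: [19]
LOAD_FAST_LOAD_FAST w,w → push 21,21. Stack: [19, 21, 21]
BINARY_OP & → 21 & 21 = 21. Stack: [19, 21]
BINARY_OP + → 19 + 21 = 40. Stack: [40]
STORE_FAST v → v=40. Stack: []
LOAD_CONST → push 0. Stack: [0]
STORE_FAST i → i=0. Stack: []
LOAD_FAST i → push 0. Stack: [0]
LOAD_CONST → push 2. Stack: [0, 2]
COMPARE_OP bool(<) → 0 vs 2 = True. Stack: [True]
POP_JUMP_IF_FALSE → pop True; no jump. Stack: []
LOAD_FAST_LOAD_FAST w,w → push 21,21. Stack: [21, 21]
BINARY_OP // → 21 // 21 = 1. Stack: [1]
STORE_FAST w → w=1. Stack: []
LOAD_FAST i → push 0. Stack: [0]
LOAD_CONST → push 1. Stack: [0, 1]
BINARY_OP + → 0 + 1 = 1. Stack: [1]
STORE_FAST i → i=1. Stack: []
LOAD_FAST i → push 1. Stack: [1]
LOAD_CONST → push 2. Stack: [1, 2]
COMPARE_OP bool(<) → 1 vs 2 = True. Stack: [True]
POP_JUMP_IF_FALSE → pop True; no jump. Stack: []
LOAD_FAST_LOAD_FAST w,w → push 1,1. Stack: [1, 1]
BINARY_OP // → 1 // 1 = 1. Stack: [1]
STORE_FAST w → w=1. Stack: []
LOAD_FAST i → push 1. Stack: [1]
LOAD_CONST → push 1. Stack: [1, 1]
BINARY_OP + → 1 + 1 = 2. Stack: [2]
STORE_FAST i → i=2. Stack: []
LOAD_FAST i → push 2. Stack: [2]
LOAD_CONST → push 2. Stack: [2, 2]
COMPARE_OP bool(<) → 2 vs 2 = False. Stack: [False]
POP_JUMP_IF_FALSE → pop False; jump. Stack: []
LOAD_FAST w → push 1. Stack: [1]
RETURN_VALUE → return 1.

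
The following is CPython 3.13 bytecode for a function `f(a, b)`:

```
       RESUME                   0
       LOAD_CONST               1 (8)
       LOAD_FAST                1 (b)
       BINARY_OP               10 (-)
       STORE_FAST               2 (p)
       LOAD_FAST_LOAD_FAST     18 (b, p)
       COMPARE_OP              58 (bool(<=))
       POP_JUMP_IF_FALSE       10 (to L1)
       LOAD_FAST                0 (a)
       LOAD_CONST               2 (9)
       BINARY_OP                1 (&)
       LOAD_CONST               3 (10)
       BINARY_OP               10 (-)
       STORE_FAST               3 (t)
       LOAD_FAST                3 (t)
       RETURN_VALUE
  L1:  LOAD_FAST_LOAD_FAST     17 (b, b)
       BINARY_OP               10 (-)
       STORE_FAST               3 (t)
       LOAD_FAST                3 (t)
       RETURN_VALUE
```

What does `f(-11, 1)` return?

-9

LOAD_CONST → push 8. Stack: [8]
LOAD_FAST b → push 1. Stack: [8, 1]
BINARY_OP - → 8 - 1 = 7. Stack: [7]
STORE_FAST p → p=7. Stack: []
LOAD_FAST_LOAD_FAST b,p → push 1,7. Stack: [1, 7]
COMPARE_OP bool(<=) → 1 vs 7 = True. Stack: [True]
POP_JUMP_IF_FALSE → pop True; no jump. Stack: []
LOAD_FAST a → push -11. Stack: [-11]
LOAD_CONST → push 9. Stack: [-11, 9]
BINARY_OP & → -11 & 9 = 1. Stack: [1]
LOAD_CONST → push 10. Stack: [1, 10]
BINARY_OP - → 1 - 10 = -9. Stack: [-9]
STORE_FAST t → t=-9. Stack: []
LOAD_FAST t → push -9. Stack: [-9]
RETURN_VALUE → return -9.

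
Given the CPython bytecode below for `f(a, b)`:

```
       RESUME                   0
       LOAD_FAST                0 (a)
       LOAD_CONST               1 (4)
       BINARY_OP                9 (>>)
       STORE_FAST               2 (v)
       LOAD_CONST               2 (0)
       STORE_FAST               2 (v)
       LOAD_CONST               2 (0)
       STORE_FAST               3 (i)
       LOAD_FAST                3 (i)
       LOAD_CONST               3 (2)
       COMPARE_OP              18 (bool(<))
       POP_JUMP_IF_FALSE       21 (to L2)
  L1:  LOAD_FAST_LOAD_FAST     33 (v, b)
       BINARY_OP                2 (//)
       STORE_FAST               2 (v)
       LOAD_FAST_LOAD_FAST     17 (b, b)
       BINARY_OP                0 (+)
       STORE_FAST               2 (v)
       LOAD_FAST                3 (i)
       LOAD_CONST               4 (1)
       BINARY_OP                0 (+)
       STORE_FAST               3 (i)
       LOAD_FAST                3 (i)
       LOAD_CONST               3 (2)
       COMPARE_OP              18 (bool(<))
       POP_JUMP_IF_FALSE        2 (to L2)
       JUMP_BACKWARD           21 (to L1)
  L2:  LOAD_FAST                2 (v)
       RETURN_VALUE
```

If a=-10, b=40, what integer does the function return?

80

LOAD_FAST a → push -10. Stack: [-10]
LOAD_CONST → push 4. Stack: [-10, 4]
BINARY_OP >> → -10 >> 4 = -1. Stack: [-1]
STORE_FAST v → v=-1. Stack: []
LOAD_CONST → push 0. Stack: [0]
STORE_FAST v → v=0. Stack: []
LOAD_CONST → push 0. Stack: [0]
STORE_FAST i → i=0. Stack: []
LOAD_FAST i → push 0. Stack: [0]
LOAD_CONST → push 2. Stack: [0, 2]
COMPARE_OP bool(<) → 0 vs 2 = True. Stack: [True]
POP_JUMP_IF_FALSE → pop True; no jump. Stack: []
LOAD_FAST_LOAD_FAST v,b → push 0,40. Stack: [0, 40]
BINARY_OP // → 0 // 40 = 0. Stack: [0]
STORE_FAST v → v=0. Stack: []
LOAD_FAST_LOAD_FAST b,b → push 40,40. Stack: [40, 40]
BINARY_OP + → 40 + 40 = 80. Stack: [80]
STORE_FAST v → v=80. Stack: []
LOAD_FAST i → push 0. Stack: [0]
LOAD_CONST → push 1. Stack: [0, 1]
BINARY_OP + → 0 + 1 = 1. Stack: [1]
STORE_FAST i → i=1. Stack: []
LOAD_FAST i → push 1. Stack: [1]
LOAD_CONST → push 2. Stack: [1, 2]
COMPARE_OP bool(<) → 1 vs 2 = True. Stack: [True]
POP_JUMP_IF_FALSE → pop True; no jump. Stack: []
LOAD_FAST_LOAD_FAST v,b → push 80,40. Stack: [80, 40]
BINARY_OP // → 80 // 40 = 2. Stack: [2]
STORE_FAST v → v=2. Stack: []
LOAD_FAST_LOAD_FAST b,b → push 40,40. Stack: [40, 40]
BINARY_OP + → 40 + 40 = 80. Stack: [80]
STORE_FAST v → v=80. Stack: []
LOAD_FAST i → push 1. Stack: [1]
LOAD_CONST → push 1. Stack: [1, 1]
BINARY_OP + → 1 + 1 = 2. Stack: [2]
STORE_FAST i → i=2. Stack: []
LOAD_FAST i → push 2. Stack: [2]
LOAD_CONST → push 2. Stack: [2, 2]
COMPARE_OP bool(<) → 2 vs 2 = False. Stack: [False]
POP_JUMP_IF_FALSE → pop False; jump. Stack: []
LOAD_FAST v → push 80. Stack: [80]
RETURN_VALUE → return 80.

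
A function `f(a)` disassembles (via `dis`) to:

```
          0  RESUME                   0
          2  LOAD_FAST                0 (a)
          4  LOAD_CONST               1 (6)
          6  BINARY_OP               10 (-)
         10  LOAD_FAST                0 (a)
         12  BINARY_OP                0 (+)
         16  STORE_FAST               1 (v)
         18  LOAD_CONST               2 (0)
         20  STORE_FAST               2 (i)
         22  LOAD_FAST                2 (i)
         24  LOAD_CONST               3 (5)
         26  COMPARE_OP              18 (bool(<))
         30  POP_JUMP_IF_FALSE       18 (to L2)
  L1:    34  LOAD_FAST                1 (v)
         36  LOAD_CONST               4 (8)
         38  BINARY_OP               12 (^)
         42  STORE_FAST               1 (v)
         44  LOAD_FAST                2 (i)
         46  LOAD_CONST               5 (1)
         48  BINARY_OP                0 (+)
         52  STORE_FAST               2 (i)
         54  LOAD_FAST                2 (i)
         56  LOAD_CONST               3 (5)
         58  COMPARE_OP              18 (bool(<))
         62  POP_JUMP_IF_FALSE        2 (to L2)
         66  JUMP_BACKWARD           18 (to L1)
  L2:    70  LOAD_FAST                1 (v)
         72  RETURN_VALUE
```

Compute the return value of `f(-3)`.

LOAD_FAST a → push -3
LOAD_CONST → push 6
BINARY_OP - → -3 - 6 = -9
LOAD_FAST a → push -3
BINARY_OP + → -9 + -3 = -12
STORE_FAST v → v=-12
LOAD_CONST → push 0
STORE_FAST i → i=0
LOAD_FAST i → push 0
LOAD_CONST → push 5
COMPARE_OP bool(<) → 0 vs 5 = True
POP_JUMP_IF_FALSE → pop True; no jump
LOAD_FAST v → push -12
LOAD_CONST → push 8
BINARY_OP ^ → -12 ^ 8 = -4
STORE_FAST v → v=-4
LOAD_FAST i → push 0
LOAD_CONST → push 1
BINARY_OP + → 0 + 1 = 1
STORE_FAST i → i=1
LOAD_FAST i → push 1
LOAD_CONST → push 5
COMPARE_OP bool(<) → 1 vs 5 = True
POP_JUMP_IF_FALSE → pop True; no jump
LOAD_FAST v → push -4
LOAD_CONST → push 8
BINARY_OP ^ → -4 ^ 8 = -12
STORE_FAST v → v=-12
LOAD_FAST i → push 1
LOAD_CONST → push 1
BINARY_OP + → 1 + 1 = 2
STORE_FAST i → i=2
LOAD_FAST i → push 2
LOAD_CONST → push 5
COMPARE_OP bool(<) → 2 vs 5 = True
POP_JUMP_IF_FALSE → pop True; no jump
LOAD_FAST v → push -12
LOAD_CONST → push 8
BINARY_OP ^ → -12 ^ 8 = -4
STORE_FAST v → v=-4
LOAD_FAST i → push 2
LOAD_CONST → push 1
BINARY_OP + → 2 + 1 = 3
STORE_FAST i → i=3
LOAD_FAST i → push 3
LOAD_CONST → push 5
COMPARE_OP bool(<) → 3 vs 5 = True
POP_JUMP_IF_FALSE → pop True; no jump
LOAD_FAST v → push -4
LOAD_CONST → push 8
BINARY_OP ^ → -4 ^ 8 = -12
STORE_FAST v → v=-12
LOAD_FAST i → push 3
LOAD_CONST → push 1
BINARY_OP + → 3 + 1 = 4
STORE_FAST i → i=4
LOAD_FAST i → push 4
LOAD_CONST → push 5
COMPARE_OP bool(<) → 4 vs 5 = True
POP_JUMP_IF_FALSE → pop True; no jump
LOAD_FAST v → push -12
LOAD_CONST → push 8
BINARY_OP ^ → -12 ^ 8 = -4
STORE_FAST v → v=-4
LOAD_FAST i → push 4
LOAD_CONST → push 1
BINARY_OP + → 4 + 1 = 5
STORE_FAST i → i=5
LOAD_FAST i → push 5
LOAD_CONST → push 5
COMPARE_OP bool(<) → 5 vs 5 = False
POP_JUMP_IF_FALSE → pop False; jump
LOAD_FAST v → push -4
RETURN_VALUE → return -4.

-4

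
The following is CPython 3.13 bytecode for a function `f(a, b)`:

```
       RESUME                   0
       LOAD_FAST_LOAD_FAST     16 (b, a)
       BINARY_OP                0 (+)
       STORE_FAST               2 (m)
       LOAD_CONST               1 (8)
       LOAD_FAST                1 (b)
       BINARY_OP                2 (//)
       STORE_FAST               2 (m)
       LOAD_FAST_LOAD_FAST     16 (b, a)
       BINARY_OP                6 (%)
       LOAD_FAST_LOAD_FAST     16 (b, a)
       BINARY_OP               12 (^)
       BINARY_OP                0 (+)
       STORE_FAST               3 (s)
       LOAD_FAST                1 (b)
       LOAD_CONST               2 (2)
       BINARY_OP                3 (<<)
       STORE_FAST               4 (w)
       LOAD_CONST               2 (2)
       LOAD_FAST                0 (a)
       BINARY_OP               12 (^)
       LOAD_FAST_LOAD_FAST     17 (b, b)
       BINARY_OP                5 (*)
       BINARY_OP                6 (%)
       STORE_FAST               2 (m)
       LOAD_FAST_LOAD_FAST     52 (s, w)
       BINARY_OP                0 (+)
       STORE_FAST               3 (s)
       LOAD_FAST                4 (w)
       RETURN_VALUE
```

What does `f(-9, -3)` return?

LOAD_FAST_LOAD_FAST b,a → push -3,-9. Stack: [-3, -9]
BINARY_OP + → -3 + -9 = -12. Stack: [-12]
STORE_FAST m → m=-12. Stack: []
LOAD_CONST → push 8. Stack: [8]
LOAD_FAST b → push -3. Stack: [8, -3]
BINARY_OP // → 8 // -3 = -3. Stack: [-3]
STORE_FAST m → m=-3. Stack: []
LOAD_FAST_LOAD_FAST b,a → push -3,-9. Stack: [-3, -9]
BINARY_OP % → -3 % -9 = -3. Stack: [-3]
LOAD_FAST_LOAD_FAST b,a → push -3,-9. Stack: [-3, -3, -9]
BINARY_OP ^ → -3 ^ -9 = 10. Stack: [-3, 10]
BINARY_OP + → -3 + 10 = 7. Stack: [7]
STORE_FAST s → s=7. Stack: []
LOAD_FAST b → push -3. Stack: [-3]
LOAD_CONST → push 2. Stack: [-3, 2]
BINARY_OP << → -3 << 2 = -12. Stack: [-12]
STORE_FAST w → w=-12. Stack: []
LOAD_CONST → push 2. Stack: [2]
LOAD_FAST a → push -9. Stack: [2, -9]
BINARY_OP ^ → 2 ^ -9 = -11. Stack: [-11]
LOAD_FAST_LOAD_FAST b,b → push -3,-3. Stack: [-11, -3, -3]
BINARY_OP * → -3 * -3 = 9. Stack: [-11, 9]
BINARY_OP % → -11 % 9 = 7. Stack: [7]
STORE_FAST m → m=7. Stack: []
LOAD_FAST_LOAD_FAST s,w → push 7,-12. Stack: [7, -12]
BINARY_OP + → 7 + -12 = -5. Stack: [-5]
STORE_FAST s → s=-5. Stack: []
LOAD_FAST w → push -12. Stack: [-12]
RETURN_VALUE → return -12.

-12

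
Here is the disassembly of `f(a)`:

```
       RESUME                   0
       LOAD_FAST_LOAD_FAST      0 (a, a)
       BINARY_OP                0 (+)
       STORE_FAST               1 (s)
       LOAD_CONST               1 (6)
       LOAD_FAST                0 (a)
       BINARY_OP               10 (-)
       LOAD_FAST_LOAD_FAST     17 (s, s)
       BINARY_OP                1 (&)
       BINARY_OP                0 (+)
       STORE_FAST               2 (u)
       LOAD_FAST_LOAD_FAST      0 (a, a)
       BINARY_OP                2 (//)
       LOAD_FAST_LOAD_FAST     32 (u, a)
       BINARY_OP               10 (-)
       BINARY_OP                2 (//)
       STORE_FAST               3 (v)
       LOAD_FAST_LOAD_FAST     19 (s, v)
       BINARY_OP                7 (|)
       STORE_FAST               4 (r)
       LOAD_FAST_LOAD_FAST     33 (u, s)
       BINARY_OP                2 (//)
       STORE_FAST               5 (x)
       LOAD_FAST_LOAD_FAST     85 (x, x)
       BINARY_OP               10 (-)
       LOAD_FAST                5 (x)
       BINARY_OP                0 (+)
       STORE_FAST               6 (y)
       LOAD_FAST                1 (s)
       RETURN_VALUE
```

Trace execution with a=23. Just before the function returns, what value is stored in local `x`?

LOAD_FAST_LOAD_FAST a,a → push 23,23. Stack: [23, 23]
BINARY_OP + → 23 + 23 = 46. Stack: [46]
STORE_FAST s → s=46. Stack: []
LOAD_CONST → push 6. Stack: [6]
LOAD_FAST a → push 23. Stack: [6, 23]
BINARY_OP - → 6 - 23 = -17. Stack: [-17]
LOAD_FAST_LOAD_FAST s,s → push 46,46. Stack: [-17, 46, 46]
BINARY_OP & → 46 & 46 = 46. Stack: [-17, 46]
BINARY_OP + → -17 + 46 = 29. Stack: [29]
STORE_FAST u → u=29. Stack: []
LOAD_FAST_LOAD_FAST a,a → push 23,23. Stack: [23, 23]
BINARY_OP // → 23 // 23 = 1. Stack: [1]
LOAD_FAST_LOAD_FAST u,a → push 29,23. Stack: [1, 29, 23]
BINARY_OP - → 29 - 23 = 6. Stack: [1, 6]
BINARY_OP // → 1 // 6 = 0. Stack: [0]
STORE_FAST v → v=0. Stack: []
LOAD_FAST_LOAD_FAST s,v → push 46,0. Stack: [46, 0]
BINARY_OP | → 46 | 0 = 46. Stack: [46]
STORE_FAST r → r=46. Stack: []
LOAD_FAST_LOAD_FAST u,s → push 29,46. Stack: [29, 46]
BINARY_OP // → 29 // 46 = 0. Stack: [0]
STORE_FAST x → x=0. Stack: []
LOAD_FAST_LOAD_FAST x,x → push 0,0. Stack: [0, 0]
BINARY_OP - → 0 - 0 = 0. Stack: [0]
LOAD_FAST x → push 0. Stack: [0, 0]
BINARY_OP + → 0 + 0 = 0. Stack: [0]
STORE_FAST y → y=0. Stack: []
LOAD_FAST s → push 46. Stack: [46]
RETURN_VALUE → return 46.

0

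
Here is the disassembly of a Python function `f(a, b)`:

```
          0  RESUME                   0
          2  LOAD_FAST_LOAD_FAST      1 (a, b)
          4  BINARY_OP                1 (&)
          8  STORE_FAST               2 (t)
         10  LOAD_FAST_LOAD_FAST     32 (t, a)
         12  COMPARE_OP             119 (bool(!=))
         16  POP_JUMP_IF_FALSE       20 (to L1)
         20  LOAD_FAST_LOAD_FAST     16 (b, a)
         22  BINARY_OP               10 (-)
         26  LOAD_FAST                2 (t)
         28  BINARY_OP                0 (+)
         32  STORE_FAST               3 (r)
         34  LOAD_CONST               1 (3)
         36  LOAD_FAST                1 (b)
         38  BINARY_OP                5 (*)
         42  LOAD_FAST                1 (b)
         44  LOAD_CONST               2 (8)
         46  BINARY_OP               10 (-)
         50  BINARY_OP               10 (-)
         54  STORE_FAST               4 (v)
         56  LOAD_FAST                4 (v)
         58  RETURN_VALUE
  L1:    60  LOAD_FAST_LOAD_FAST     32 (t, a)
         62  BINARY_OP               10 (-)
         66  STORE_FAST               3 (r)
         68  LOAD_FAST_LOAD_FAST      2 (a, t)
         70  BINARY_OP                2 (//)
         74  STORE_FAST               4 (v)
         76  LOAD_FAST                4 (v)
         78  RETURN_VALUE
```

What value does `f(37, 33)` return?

LOAD_FAST_LOAD_FAST a,b → push 37,33. Stack: [37, 33]
BINARY_OP & → 37 & 33 = 33. Stack: [33]
STORE_FAST t → t=33. Stack: []
LOAD_FAST_LOAD_FAST t,a → push 33,37. Stack: [33, 37]
COMPARE_OP bool(!=) → 33 vs 37 = True. Stack: [True]
POP_JUMP_IF_FALSE → pop True; no jump. Stack: []
LOAD_FAST_LOAD_FAST b,a → push 33,37. Stack: [33, 37]
BINARY_OP - → 33 - 37 = -4. Stack: [-4]
LOAD_FAST t → push 33. Stack: [-4, 33]
BINARY_OP + → -4 + 33 = 29. Stack: [29]
STORE_FAST r → r=29. Stack: []
LOAD_CONST → push 3. Stack: [3]
LOAD_FAST b → push 33. Stack: [3, 33]
BINARY_OP * → 3 * 33 = 99. Stack: [99]
LOAD_FAST b → push 33. Stack: [99, 33]
LOAD_CONST → push 8. Stack: [99, 33, 8]
BINARY_OP - → 33 - 8 = 25. Stack: [99, 25]
BINARY_OP - → 99 - 25 = 74. Stack: [74]
STORE_FAST v → v=74. Stack: []
LOAD_FAST v → push 74. Stack: [74]
RETURN_VALUE → return 74.

74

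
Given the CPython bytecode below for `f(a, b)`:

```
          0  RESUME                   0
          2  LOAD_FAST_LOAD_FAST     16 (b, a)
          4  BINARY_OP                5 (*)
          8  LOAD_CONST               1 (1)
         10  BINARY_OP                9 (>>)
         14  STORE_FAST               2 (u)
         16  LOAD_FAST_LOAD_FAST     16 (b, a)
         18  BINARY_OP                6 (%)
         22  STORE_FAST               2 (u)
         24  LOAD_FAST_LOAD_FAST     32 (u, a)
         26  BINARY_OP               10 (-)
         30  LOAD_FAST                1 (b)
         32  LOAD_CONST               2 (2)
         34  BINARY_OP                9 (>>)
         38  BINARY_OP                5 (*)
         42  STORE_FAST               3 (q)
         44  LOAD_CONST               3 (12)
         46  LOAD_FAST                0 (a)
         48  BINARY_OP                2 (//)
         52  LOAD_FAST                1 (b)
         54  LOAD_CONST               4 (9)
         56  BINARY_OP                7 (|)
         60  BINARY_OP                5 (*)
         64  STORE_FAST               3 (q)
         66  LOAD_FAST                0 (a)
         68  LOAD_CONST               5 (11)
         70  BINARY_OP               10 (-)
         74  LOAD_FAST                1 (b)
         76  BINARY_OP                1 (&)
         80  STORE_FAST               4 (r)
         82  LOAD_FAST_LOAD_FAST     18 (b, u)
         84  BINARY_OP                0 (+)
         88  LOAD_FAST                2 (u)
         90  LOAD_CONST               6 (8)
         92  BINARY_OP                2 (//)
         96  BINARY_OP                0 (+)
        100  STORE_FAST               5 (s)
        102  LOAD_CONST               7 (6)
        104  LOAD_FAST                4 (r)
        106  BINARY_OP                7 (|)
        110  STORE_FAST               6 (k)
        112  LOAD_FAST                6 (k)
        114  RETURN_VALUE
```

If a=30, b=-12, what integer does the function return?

LOAD_FAST_LOAD_FAST b,a → push -12,30. Stack: [-12, 30]
BINARY_OP * → -12 * 30 = -360. Stack: [-360]
LOAD_CONST → push 1. Stack: [-360, 1]
BINARY_OP >> → -360 >> 1 = -180. Stack: [-180]
STORE_FAST u → u=-180. Stack: []
LOAD_FAST_LOAD_FAST b,a → push -12,30. Stack: [-12, 30]
BINARY_OP % → -12 % 30 = 18. Stack: [18]
STORE_FAST u → u=18. Stack: []
LOAD_FAST_LOAD_FAST u,a → push 18,30. Stack: [18, 30]
BINARY_OP - → 18 - 30 = -12. Stack: [-12]
LOAD_FAST b → push -12. Stack: [-12, -12]
LOAD_CONST → push 2. Stack: [-12, -12, 2]
BINARY_OP >> → -12 >> 2 = -3. Stack: [-12, -3]
BINARY_OP * → -12 * -3 = 36. Stack: [36]
STORE_FAST q → q=36. Stack: []
LOAD_CONST → push 12. Stack: [12]
LOAD_FAST a → push 30. Stack: [12, 30]
BINARY_OP // → 12 // 30 = 0. Stack: [0]
LOAD_FAST b → push -12. Stack: [0, -12]
LOAD_CONST → push 9. Stack: [0, -12, 9]
BINARY_OP | → -12 | 9 = -3. Stack: [0, -3]
BINARY_OP * → 0 * -3 = 0. Stack: [0]
STORE_FAST q → q=0. Stack: []
LOAD_FAST a → push 30. Stack: [30]
LOAD_CONST → push 11. Stack: [30, 11]
BINARY_OP - → 30 - 11 = 19. Stack: [19]
LOAD_FAST b → push -12. Stack: [19, -12]
BINARY_OP & → 19 & -12 = 16. Stack: [16]
STORE_FAST r → r=16. Stack: []
LOAD_FAST_LOAD_FAST b,u → push -12,18. Stack: [-12, 18]
BINARY_OP + → -12 + 18 = 6. Stack: [6]
LOAD_FAST u → push 18. Stack: [6, 18]
LOAD_CONST → push 8. Stack: [6, 18, 8]
BINARY_OP // → 18 // 8 = 2. Stack: [6, 2]
BINARY_OP + → 6 + 2 = 8. Stack: [8]
STORE_FAST s → s=8. Stack: []
LOAD_CONST → push 6. Stack: [6]
LOAD_FAST r → push 16. Stack: [6, 16]
BINARY_OP | → 6 | 16 = 22. Stack: [22]
STORE_FAST k → k=22. Stack: []
LOAD_FAST k → push 22. Stack: [22]
RETURN_VALUE → return 22.

22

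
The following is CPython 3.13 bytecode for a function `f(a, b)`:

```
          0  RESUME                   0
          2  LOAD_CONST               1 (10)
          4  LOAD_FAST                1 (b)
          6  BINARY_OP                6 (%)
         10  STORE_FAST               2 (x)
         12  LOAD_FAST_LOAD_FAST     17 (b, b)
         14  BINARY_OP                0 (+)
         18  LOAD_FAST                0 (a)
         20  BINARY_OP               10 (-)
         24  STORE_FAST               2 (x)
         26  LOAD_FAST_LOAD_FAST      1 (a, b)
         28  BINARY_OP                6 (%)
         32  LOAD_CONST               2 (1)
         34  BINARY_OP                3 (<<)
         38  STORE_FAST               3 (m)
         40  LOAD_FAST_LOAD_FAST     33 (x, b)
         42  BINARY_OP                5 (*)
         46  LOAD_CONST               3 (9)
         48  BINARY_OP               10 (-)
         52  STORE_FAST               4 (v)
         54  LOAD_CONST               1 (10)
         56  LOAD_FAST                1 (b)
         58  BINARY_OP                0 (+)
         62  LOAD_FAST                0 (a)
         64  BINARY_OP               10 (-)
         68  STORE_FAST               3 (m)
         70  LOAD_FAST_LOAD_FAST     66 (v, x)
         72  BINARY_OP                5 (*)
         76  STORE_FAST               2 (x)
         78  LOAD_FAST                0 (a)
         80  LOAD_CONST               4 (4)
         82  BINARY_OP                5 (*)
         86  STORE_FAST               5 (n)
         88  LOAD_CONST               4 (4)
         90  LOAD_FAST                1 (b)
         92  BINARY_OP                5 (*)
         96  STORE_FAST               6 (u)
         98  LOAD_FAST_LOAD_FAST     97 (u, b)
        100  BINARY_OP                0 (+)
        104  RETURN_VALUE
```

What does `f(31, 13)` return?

65

LOAD_CONST → push 10. Stack: [10]
LOAD_FAST b → push 13. Stack: [10, 13]
BINARY_OP % → 10 % 13 = 10. Stack: [10]
STORE_FAST x → x=10. Stack: []
LOAD_FAST_LOAD_FAST b,b → push 13,13. Stack: [13, 13]
BINARY_OP + → 13 + 13 = 26. Stack: [26]
LOAD_FAST a → push 31. Stack: [26, 31]
BINARY_OP - → 26 - 31 = -5. Stack: [-5]
STORE_FAST x → x=-5. Stack: []
LOAD_FAST_LOAD_FAST a,b → push 31,13. Stack: [31, 13]
BINARY_OP % → 31 % 13 = 5. Stack: [5]
LOAD_CONST → push 1. Stack: [5, 1]
BINARY_OP << → 5 << 1 = 10. Stack: [10]
STORE_FAST m → m=10. Stack: []
LOAD_FAST_LOAD_FAST x,b → push -5,13. Stack: [-5, 13]
BINARY_OP * → -5 * 13 = -65. Stack: [-65]
LOAD_CONST → push 9. Stack: [-65, 9]
BINARY_OP - → -65 - 9 = -74. Stack: [-74]
STORE_FAST v → v=-74. Stack: []
LOAD_CONST → push 10. Stack: [10]
LOAD_FAST b → push 13. Stack: [10, 13]
BINARY_OP + → 10 + 13 = 23. Stack: [23]
LOAD_FAST a → push 31. Stack: [23, 31]
BINARY_OP - → 23 - 31 = -8. Stack: [-8]
STORE_FAST m → m=-8. Stack: []
LOAD_FAST_LOAD_FAST v,x → push -74,-5. Stack: [-74, -5]
BINARY_OP * → -74 * -5 = 370. Stack: [370]
STORE_FAST x → x=370. Stack: []
LOAD_FAST a → push 31. Stack: [31]
LOAD_CONST → push 4. Stack: [31, 4]
BINARY_OP * → 31 * 4 = 124. Stack: [124]
STORE_FAST n → n=124. Stack: []
LOAD_CONST → push 4. Stack: [4]
LOAD_FAST b → push 13. Stack: [4, 13]
BINARY_OP * → 4 * 13 = 52. Stack: [52]
STORE_FAST u → u=52. Stack: []
LOAD_FAST_LOAD_FAST u,b → push 52,13. Stack: [52, 13]
BINARY_OP + → 52 + 13 = 65. Stack: [65]
RETURN_VALUE → return 65.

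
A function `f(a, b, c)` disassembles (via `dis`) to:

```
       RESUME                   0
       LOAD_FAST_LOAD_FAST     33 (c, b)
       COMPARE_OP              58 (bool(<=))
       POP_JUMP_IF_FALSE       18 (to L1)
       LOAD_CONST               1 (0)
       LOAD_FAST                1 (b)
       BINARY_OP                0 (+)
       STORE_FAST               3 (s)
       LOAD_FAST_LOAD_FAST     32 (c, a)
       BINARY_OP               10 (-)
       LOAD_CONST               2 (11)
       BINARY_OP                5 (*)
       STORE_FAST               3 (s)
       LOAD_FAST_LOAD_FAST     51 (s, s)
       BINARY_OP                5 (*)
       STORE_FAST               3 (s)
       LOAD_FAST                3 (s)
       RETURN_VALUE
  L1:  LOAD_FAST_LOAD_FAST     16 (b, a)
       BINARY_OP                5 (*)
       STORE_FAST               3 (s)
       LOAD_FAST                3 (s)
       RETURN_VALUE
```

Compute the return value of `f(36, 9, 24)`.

LOAD_FAST_LOAD_FAST c,b → push 24,9. Stack: [24, 9]
COMPARE_OP bool(<=) → 24 vs 9 = False. Stack: [False]
POP_JUMP_IF_FALSE → pop False; jump. Stack: []
LOAD_FAST_LOAD_FAST b,a → push 9,36. Stack: [9, 36]
BINARY_OP * → 9 * 36 = 324. Stack: [324]
STORE_FAST s → s=324. Stack: []
LOAD_FAST s → push 324. Stack: [324]
RETURN_VALUE → return 324.

324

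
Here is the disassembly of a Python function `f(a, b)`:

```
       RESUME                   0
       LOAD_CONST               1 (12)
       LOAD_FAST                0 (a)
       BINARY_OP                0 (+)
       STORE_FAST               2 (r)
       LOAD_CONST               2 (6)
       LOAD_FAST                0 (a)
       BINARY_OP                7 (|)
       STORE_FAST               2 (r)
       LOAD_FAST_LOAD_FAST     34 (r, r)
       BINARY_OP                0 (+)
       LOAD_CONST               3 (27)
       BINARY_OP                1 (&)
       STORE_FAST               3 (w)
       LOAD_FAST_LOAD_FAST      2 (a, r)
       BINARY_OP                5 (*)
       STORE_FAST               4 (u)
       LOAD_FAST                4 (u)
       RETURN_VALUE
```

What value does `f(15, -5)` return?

225

LOAD_CONST → push 12. Stack: [12]
LOAD_FAST a → push 15. Stack: [12, 15]
BINARY_OP + → 12 + 15 = 27. Stack: [27]
STORE_FAST r → r=27. Stack: []
LOAD_CONST → push 6. Stack: [6]
LOAD_FAST a → push 15. Stack: [6, 15]
BINARY_OP | → 6 | 15 = 15. Stack: [15]
STORE_FAST r → r=15. Stack: []
LOAD_FAST_LOAD_FAST r,r → push 15,15. Stack: [15, 15]
BINARY_OP + → 15 + 15 = 30. Stack: [30]
LOAD_CONST → push 27. Stack: [30, 27]
BINARY_OP & → 30 & 27 = 26. Stack: [26]
STORE_FAST w → w=26. Stack: []
LOAD_FAST_LOAD_FAST a,r → push 15,15. Stack: [15, 15]
BINARY_OP * → 15 * 15 = 225. Stack: [225]
STORE_FAST u → u=225. Stack: []
LOAD_FAST u → push 225. Stack: [225]
RETURN_VALUE → return 225.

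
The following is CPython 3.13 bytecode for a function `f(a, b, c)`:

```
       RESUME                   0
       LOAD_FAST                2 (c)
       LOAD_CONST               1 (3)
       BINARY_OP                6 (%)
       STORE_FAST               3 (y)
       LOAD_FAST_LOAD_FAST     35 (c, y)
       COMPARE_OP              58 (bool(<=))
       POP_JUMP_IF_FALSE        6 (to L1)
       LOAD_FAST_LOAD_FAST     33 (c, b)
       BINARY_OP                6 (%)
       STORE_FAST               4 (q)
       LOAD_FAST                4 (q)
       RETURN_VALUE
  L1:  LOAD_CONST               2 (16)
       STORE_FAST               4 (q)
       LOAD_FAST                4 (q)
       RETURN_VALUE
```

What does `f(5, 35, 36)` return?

LOAD_FAST c → push 36. Stack: [36]
LOAD_CONST → push 3. Stack: [36, 3]
BINARY_OP % → 36 % 3 = 0. Stack: [0]
STORE_FAST y → y=0. Stack: []
LOAD_FAST_LOAD_FAST c,y → push 36,0. Stack: [36, 0]
COMPARE_OP bool(<=) → 36 vs 0 = False. Stack: [False]
POP_JUMP_IF_FALSE → pop False; jump. Stack: []
LOAD_CONST → push 16. Stack: [16]
STORE_FAST q → q=16. Stack: []
LOAD_FAST q → push 16. Stack: [16]
RETURN_VALUE → return 16.

16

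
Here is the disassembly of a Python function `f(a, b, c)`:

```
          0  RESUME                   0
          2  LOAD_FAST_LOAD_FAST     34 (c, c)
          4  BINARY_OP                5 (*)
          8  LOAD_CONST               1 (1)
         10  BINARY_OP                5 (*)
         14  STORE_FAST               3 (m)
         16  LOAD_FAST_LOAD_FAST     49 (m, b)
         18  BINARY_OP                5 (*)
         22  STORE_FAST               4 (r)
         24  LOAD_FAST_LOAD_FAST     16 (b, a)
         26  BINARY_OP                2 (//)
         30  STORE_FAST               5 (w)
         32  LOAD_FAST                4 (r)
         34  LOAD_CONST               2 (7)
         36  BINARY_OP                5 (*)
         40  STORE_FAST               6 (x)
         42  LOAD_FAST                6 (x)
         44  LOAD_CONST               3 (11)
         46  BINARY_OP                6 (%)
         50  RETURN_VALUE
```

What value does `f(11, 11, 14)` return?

0

LOAD_FAST_LOAD_FAST c,c → push 14,14. Stack: [14, 14]
BINARY_OP * → 14 * 14 = 196. Stack: [196]
LOAD_CONST → push 1. Stack: [196, 1]
BINARY_OP * → 196 * 1 = 196. Stack: [196]
STORE_FAST m → m=196. Stack: []
LOAD_FAST_LOAD_FAST m,b → push 196,11. Stack: [196, 11]
BINARY_OP * → 196 * 11 = 2156. Stack: [2156]
STORE_FAST r → r=2156. Stack: []
LOAD_FAST_LOAD_FAST b,a → push 11,11. Stack: [11, 11]
BINARY_OP // → 11 // 11 = 1. Stack: [1]
STORE_FAST w → w=1. Stack: []
LOAD_FAST r → push 2156. Stack: [2156]
LOAD_CONST → push 7. Stack: [2156, 7]
BINARY_OP * → 2156 * 7 = 15092. Stack: [15092]
STORE_FAST x → x=15092. Stack: []
LOAD_FAST x → push 15092. Stack: [15092]
LOAD_CONST → push 11. Stack: [15092, 11]
BINARY_OP % → 15092 % 11 = 0. Stack: [0]
RETURN_VALUE → return 0.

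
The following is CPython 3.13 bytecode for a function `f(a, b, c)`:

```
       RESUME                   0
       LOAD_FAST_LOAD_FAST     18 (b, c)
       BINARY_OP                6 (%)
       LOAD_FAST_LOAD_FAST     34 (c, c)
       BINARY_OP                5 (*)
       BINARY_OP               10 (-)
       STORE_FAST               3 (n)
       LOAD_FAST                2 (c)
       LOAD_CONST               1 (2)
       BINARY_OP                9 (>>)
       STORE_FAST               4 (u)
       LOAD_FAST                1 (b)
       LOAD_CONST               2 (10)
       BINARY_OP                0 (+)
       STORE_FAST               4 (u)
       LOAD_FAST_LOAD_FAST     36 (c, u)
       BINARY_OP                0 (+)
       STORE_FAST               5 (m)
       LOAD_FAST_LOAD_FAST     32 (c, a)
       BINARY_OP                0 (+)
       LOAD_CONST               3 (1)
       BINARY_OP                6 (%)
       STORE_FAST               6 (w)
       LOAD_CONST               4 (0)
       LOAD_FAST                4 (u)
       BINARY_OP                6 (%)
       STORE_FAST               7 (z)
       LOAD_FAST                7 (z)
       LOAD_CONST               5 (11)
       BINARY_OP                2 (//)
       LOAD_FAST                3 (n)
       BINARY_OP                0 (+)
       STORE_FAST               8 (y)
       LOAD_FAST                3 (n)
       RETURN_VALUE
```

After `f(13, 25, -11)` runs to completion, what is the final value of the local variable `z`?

0

LOAD_FAST_LOAD_FAST b,c → push 25,-11. Stack: [25, -11]
BINARY_OP % → 25 % -11 = -8. Stack: [-8]
LOAD_FAST_LOAD_FAST c,c → push -11,-11. Stack: [-8, -11, -11]
BINARY_OP * → -11 * -11 = 121. Stack: [-8, 121]
BINARY_OP - → -8 - 121 = -129. Stack: [-129]
STORE_FAST n → n=-129. Stack: []
LOAD_FAST c → push -11. Stack: [-11]
LOAD_CONST → push 2. Stack: [-11, 2]
BINARY_OP >> → -11 >> 2 = -3. Stack: [-3]
STORE_FAST u → u=-3. Stack: []
LOAD_FAST b → push 25. Stack: [25]
LOAD_CONST → push 10. Stack: [25, 10]
BINARY_OP + → 25 + 10 = 35. Stack: [35]
STORE_FAST u → u=35. Stack: []
LOAD_FAST_LOAD_FAST c,u → push -11,35. Stack: [-11, 35]
BINARY_OP + → -11 + 35 = 24. Stack: [24]
STORE_FAST m → m=24. Stack: []
LOAD_FAST_LOAD_FAST c,a → push -11,13. Stack: [-11, 13]
BINARY_OP + → -11 + 13 = 2. Stack: [2]
LOAD_CONST → push 1. Stack: [2, 1]
BINARY_OP % → 2 % 1 = 0. Stack: [0]
STORE_FAST w → w=0. Stack: []
LOAD_CONST → push 0. Stack: [0]
LOAD_FAST u → push 35. Stack: [0, 35]
BINARY_OP % → 0 % 35 = 0. Stack: [0]
STORE_FAST z → z=0. Stack: []
LOAD_FAST z → push 0. Stack: [0]
LOAD_CONST → push 11. Stack: [0, 11]
BINARY_OP // → 0 // 11 = 0. Stack: [0]
LOAD_FAST n → push -129. Stack: [0, -129]
BINARY_OP + → 0 + -129 = -129. Stack: [-129]
STORE_FAST y → y=-129. Stack: []
LOAD_FAST n → push -129. Stack: [-129]
RETURN_VALUE → return -129.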